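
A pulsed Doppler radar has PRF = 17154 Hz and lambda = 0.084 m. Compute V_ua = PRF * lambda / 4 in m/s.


V_ua = 17154 * 0.084 / 4 = 360.2 m/s

360.2 m/s


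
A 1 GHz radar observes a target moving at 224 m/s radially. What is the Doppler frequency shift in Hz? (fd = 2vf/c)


fd = 2 * 224 * 1000000000.0 / 3e8 = 1493.3 Hz

1493.3 Hz


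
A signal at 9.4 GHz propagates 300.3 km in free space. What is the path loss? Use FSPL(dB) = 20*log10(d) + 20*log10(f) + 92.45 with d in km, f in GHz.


20*log10(300.3) = 49.55
20*log10(9.4) = 19.46
FSPL = 161.5 dB

161.5 dB


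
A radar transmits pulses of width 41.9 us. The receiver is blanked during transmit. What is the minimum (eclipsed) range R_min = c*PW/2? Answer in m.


R_min = 3e8 * 41.9e-6 / 2 = 6285.0 m

6285.0 m


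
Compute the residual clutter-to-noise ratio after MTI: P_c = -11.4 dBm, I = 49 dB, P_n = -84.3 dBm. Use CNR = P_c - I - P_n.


CNR = -11.4 - 49 - (-84.3) = 23.9 dB

23.9 dB


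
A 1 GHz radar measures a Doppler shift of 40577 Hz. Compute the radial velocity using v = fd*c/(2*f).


v = 40577 * 3e8 / (2 * 1000000000.0) = 6086.6 m/s

6086.6 m/s


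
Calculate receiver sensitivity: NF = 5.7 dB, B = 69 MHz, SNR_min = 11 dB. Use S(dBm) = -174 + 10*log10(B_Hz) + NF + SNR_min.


10*log10(69000000.0) = 78.39
S = -174 + 78.39 + 5.7 + 11 = -78.9 dBm

-78.9 dBm


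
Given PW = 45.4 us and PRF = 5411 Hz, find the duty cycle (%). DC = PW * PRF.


DC = 45.4e-6 * 5411 * 100 = 24.57%

24.57%


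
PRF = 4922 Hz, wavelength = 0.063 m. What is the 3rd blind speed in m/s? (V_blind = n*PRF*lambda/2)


V_blind = 3 * 4922 * 0.063 / 2 = 465.1 m/s

465.1 m/s


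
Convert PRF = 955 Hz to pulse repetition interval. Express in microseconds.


PRI = 1/955 = 0.0010471204 s = 1047.1 us

1047.1 us


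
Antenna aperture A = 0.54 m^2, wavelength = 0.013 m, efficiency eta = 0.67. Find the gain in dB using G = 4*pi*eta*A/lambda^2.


G_linear = 4*pi*0.67*0.54/0.013^2 = 26902.44
G_dB = 10*log10(26902.44) = 44.3 dB

44.3 dB


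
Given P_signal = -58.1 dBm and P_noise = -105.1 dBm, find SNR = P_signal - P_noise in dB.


SNR = -58.1 - (-105.1) = 47.0 dB

47.0 dB


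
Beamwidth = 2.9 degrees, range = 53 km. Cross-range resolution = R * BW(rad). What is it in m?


BW_rad = 0.050614548
CR = 53000 * 0.050614548 = 2682.6 m

2682.6 m


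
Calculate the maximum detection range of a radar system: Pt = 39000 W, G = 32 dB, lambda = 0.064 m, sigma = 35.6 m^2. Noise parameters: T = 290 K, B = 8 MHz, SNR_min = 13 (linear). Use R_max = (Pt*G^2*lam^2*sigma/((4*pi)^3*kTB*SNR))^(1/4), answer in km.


G_lin = 10^(32/10) = 1584.893192
R^4 = 39000 * 1584.893192^2 * 0.064^2 * 35.6 / ((4*pi)^3 * 1.38e-23 * 290 * 8000000.0 * 13)
R^4 = 1.72956e19 m^4
R_max = (1.72956e19)^(1/4) = 64488.7 m = 64.5 km

64.5 km


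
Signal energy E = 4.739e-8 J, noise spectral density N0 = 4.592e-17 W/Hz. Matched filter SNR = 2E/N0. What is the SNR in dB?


SNR_lin = 2 * 4.739e-8 / 4.592e-17 = 2.064e9
SNR_dB = 10*log10(2.064e9) = 93.1 dB

93.1 dB


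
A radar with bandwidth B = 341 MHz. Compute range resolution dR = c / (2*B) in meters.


dR = 3e8 / (2 * 341000000.0) = 0.44 m

0.44 m


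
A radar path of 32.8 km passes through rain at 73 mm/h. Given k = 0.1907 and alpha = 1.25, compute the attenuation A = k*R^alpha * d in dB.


gamma = 0.1907 * 73^1.25 = 40.691553 dB/km
A = 40.691553 * 32.8 = 1334.68 dB

1334.68 dB


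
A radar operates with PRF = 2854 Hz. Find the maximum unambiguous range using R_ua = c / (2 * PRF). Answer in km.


R_ua = 3e8 / (2 * 2854) = 52557.8 m = 52.6 km

52.6 km


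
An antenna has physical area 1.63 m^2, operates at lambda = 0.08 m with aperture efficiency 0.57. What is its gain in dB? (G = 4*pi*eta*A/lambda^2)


G_linear = 4*pi*0.57*1.63/0.08^2 = 1824.28
G_dB = 10*log10(1824.28) = 32.6 dB

32.6 dB


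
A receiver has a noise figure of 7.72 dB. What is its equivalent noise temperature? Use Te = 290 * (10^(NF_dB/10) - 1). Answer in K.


NF_lin = 10^(7.72/10) = 5.915616
Te = 290 * (5.915616 - 1) = 1425.5 K

1425.5 K


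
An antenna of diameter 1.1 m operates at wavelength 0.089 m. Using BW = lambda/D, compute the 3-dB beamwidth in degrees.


BW_rad = 0.089 / 1.1 = 0.080909
BW_deg = 4.64 degrees

4.64 degrees


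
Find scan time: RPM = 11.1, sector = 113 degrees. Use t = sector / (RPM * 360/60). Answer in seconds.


t = 113 / (11.1 * 360) * 60 = 1.7 s

1.7 s


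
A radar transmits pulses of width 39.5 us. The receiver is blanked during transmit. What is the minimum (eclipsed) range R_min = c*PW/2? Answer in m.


R_min = 3e8 * 39.5e-6 / 2 = 5925.0 m

5925.0 m


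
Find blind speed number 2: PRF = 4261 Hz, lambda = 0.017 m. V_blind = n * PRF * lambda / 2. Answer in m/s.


V_blind = 2 * 4261 * 0.017 / 2 = 72.4 m/s

72.4 m/s


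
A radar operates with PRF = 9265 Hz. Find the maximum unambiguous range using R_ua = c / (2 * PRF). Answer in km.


R_ua = 3e8 / (2 * 9265) = 16190.0 m = 16.2 km

16.2 km


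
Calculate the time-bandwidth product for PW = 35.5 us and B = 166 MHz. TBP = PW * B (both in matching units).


TBP = 35.5 * 166 = 5893.0

5893.0


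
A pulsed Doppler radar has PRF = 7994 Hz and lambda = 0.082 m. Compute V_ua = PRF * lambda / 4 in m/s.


V_ua = 7994 * 0.082 / 4 = 163.9 m/s

163.9 m/s


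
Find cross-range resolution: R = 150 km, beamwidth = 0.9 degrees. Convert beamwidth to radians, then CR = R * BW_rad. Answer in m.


BW_rad = 0.015707963
CR = 150000 * 0.015707963 = 2356.2 m

2356.2 m


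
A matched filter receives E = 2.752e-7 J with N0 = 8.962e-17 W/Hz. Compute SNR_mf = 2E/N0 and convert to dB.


SNR_lin = 2 * 2.752e-7 / 8.962e-17 = 6.141e9
SNR_dB = 10*log10(6.141e9) = 97.9 dB

97.9 dB


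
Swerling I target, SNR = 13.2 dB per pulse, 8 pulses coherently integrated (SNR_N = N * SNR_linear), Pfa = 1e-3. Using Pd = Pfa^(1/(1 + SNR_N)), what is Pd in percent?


SNR_lin = 10^(13.2/10) = 20.89296
SNR_N = 8 * 20.89296 = 167.14368
1/(1 + SNR_N) = 1/168.14368 = 0.0059473
Pd = (1e-3)^0.0059473 = 0.95975
Pd = 96.0%

96.0%


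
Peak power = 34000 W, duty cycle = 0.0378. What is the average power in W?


P_avg = 34000 * 0.0378 = 1285.2 W

1285.2 W


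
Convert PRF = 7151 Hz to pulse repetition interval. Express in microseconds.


PRI = 1/7151 = 0.0001398406 s = 139.8 us

139.8 us


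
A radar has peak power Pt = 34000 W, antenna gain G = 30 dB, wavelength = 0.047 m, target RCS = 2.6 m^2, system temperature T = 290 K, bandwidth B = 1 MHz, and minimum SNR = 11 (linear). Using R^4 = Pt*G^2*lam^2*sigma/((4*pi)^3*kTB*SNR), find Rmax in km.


G_lin = 10^(30/10) = 1000.0
R^4 = 34000 * 1000.0^2 * 0.047^2 * 2.6 / ((4*pi)^3 * 1.38e-23 * 290 * 1000000.0 * 11)
R^4 = 2.23537e18 m^4
R_max = (2.23537e18)^(1/4) = 38666.7 m = 38.7 km

38.7 km


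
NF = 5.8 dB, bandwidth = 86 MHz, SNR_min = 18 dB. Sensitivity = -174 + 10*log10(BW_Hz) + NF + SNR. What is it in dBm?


10*log10(86000000.0) = 79.34
S = -174 + 79.34 + 5.8 + 18 = -70.9 dBm

-70.9 dBm


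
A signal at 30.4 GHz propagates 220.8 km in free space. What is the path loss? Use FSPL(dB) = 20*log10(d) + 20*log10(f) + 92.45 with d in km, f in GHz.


20*log10(220.8) = 46.88
20*log10(30.4) = 29.66
FSPL = 169.0 dB

169.0 dB


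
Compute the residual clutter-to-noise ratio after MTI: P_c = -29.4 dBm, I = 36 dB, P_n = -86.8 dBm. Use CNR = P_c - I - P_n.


CNR = -29.4 - 36 - (-86.8) = 21.4 dB

21.4 dB


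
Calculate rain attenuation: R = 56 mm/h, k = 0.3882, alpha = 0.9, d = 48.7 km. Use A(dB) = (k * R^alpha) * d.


gamma = 0.3882 * 56^0.9 = 14.535325 dB/km
A = 14.535325 * 48.7 = 707.87 dB

707.87 dB


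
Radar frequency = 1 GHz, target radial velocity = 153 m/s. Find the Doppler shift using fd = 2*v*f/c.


fd = 2 * 153 * 1000000000.0 / 3e8 = 1020.0 Hz

1020.0 Hz


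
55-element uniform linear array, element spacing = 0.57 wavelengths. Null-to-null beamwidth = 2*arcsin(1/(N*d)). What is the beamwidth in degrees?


1/(N*d) = 1/(55*0.57) = 0.031898
BW = 2*arcsin(0.031898) = 3.7 degrees

3.7 degrees


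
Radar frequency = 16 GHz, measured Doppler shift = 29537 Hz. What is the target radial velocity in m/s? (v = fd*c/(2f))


v = 29537 * 3e8 / (2 * 16000000000.0) = 276.9 m/s

276.9 m/s


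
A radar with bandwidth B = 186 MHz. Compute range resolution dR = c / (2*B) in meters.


dR = 3e8 / (2 * 186000000.0) = 0.81 m

0.81 m


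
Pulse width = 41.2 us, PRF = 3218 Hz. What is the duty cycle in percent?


DC = 41.2e-6 * 3218 * 100 = 13.26%

13.26%


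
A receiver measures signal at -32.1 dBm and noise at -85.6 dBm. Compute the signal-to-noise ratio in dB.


SNR = -32.1 - (-85.6) = 53.5 dB

53.5 dB


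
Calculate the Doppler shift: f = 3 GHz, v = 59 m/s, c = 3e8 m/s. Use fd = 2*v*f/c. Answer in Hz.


fd = 2 * 59 * 3000000000.0 / 3e8 = 1180.0 Hz

1180.0 Hz


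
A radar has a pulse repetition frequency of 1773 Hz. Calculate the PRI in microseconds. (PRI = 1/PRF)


PRI = 1/1773 = 0.0005640158 s = 564.0 us

564.0 us


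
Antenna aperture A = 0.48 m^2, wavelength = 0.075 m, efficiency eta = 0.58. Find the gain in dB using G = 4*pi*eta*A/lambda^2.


G_linear = 4*pi*0.58*0.48/0.075^2 = 621.95
G_dB = 10*log10(621.95) = 27.9 dB

27.9 dB


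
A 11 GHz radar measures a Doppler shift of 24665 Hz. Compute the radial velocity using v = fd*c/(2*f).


v = 24665 * 3e8 / (2 * 11000000000.0) = 336.3 m/s

336.3 m/s


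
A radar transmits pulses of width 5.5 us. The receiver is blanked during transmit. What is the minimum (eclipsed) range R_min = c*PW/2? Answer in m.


R_min = 3e8 * 5.5e-6 / 2 = 825.0 m

825.0 m


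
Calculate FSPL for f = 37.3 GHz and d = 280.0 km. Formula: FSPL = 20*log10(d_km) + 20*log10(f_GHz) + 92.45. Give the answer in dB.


20*log10(280.0) = 48.94
20*log10(37.3) = 31.43
FSPL = 172.8 dB

172.8 dB


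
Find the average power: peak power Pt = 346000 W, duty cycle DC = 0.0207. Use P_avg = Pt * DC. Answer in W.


P_avg = 346000 * 0.0207 = 7162.2 W

7162.2 W


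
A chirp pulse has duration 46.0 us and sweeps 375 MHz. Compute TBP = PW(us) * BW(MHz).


TBP = 46.0 * 375 = 17250.0

17250.0


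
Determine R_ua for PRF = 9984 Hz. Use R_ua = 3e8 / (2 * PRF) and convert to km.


R_ua = 3e8 / (2 * 9984) = 15024.0 m = 15.0 km

15.0 km


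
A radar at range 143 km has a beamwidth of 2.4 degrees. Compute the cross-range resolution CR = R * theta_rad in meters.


BW_rad = 0.041887902
CR = 143000 * 0.041887902 = 5990.0 m

5990.0 m


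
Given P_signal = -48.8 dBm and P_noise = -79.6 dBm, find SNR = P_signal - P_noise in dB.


SNR = -48.8 - (-79.6) = 30.8 dB

30.8 dB


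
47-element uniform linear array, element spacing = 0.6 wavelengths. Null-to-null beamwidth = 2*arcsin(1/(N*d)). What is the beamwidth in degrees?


1/(N*d) = 1/(47*0.6) = 0.035461
BW = 2*arcsin(0.035461) = 4.1 degrees

4.1 degrees


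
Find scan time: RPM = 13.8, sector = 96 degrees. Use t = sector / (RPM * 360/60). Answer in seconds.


t = 96 / (13.8 * 360) * 60 = 1.16 s

1.16 s


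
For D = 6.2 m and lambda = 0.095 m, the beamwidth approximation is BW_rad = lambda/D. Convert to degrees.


BW_rad = 0.095 / 6.2 = 0.015323
BW_deg = 0.88 degrees

0.88 degrees


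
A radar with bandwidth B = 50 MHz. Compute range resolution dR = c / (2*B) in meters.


dR = 3e8 / (2 * 50000000.0) = 3.0 m

3.0 m


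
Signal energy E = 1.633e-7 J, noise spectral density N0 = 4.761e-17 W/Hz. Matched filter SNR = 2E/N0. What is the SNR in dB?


SNR_lin = 2 * 1.633e-7 / 4.761e-17 = 6.86e9
SNR_dB = 10*log10(6.86e9) = 98.4 dB

98.4 dB


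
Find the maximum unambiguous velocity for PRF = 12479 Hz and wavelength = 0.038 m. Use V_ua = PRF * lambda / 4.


V_ua = 12479 * 0.038 / 4 = 118.6 m/s

118.6 m/s


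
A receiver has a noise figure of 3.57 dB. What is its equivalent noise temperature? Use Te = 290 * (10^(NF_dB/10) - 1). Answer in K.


NF_lin = 10^(3.57/10) = 2.275097
Te = 290 * (2.275097 - 1) = 369.8 K

369.8 K


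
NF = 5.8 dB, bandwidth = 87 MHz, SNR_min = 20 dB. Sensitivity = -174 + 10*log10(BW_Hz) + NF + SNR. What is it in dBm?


10*log10(87000000.0) = 79.4
S = -174 + 79.4 + 5.8 + 20 = -68.8 dBm

-68.8 dBm


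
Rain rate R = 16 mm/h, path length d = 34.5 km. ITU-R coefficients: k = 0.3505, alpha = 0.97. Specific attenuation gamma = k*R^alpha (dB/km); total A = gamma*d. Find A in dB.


gamma = 0.3505 * 16^0.97 = 5.160412 dB/km
A = 5.160412 * 34.5 = 178.03 dB

178.03 dB


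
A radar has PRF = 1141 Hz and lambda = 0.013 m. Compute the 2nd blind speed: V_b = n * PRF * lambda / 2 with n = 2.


V_blind = 2 * 1141 * 0.013 / 2 = 14.8 m/s

14.8 m/s


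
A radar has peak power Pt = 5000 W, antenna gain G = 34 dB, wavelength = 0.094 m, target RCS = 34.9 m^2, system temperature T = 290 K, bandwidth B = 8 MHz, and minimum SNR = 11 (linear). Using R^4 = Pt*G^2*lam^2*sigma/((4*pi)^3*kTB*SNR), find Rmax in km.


G_lin = 10^(34/10) = 2511.886432
R^4 = 5000 * 2511.886432^2 * 0.094^2 * 34.9 / ((4*pi)^3 * 1.38e-23 * 290 * 8000000.0 * 11)
R^4 = 1.39207e19 m^4
R_max = (1.39207e19)^(1/4) = 61082.3 m = 61.1 km

61.1 km


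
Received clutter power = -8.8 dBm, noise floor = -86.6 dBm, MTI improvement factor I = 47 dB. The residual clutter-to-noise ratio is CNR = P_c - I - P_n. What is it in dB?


CNR = -8.8 - 47 - (-86.6) = 30.8 dB

30.8 dB


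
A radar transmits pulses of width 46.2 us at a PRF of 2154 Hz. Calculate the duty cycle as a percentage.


DC = 46.2e-6 * 2154 * 100 = 9.95%

9.95%


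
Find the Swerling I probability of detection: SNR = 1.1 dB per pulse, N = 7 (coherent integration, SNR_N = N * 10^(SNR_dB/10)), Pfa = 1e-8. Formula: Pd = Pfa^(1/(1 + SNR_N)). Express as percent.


SNR_lin = 10^(1.1/10) = 1.28825
SNR_N = 7 * 1.28825 = 9.01775
1/(1 + SNR_N) = 1/10.01775 = 0.0998228
Pd = (1e-8)^0.0998228 = 0.15901
Pd = 15.9%

15.9%


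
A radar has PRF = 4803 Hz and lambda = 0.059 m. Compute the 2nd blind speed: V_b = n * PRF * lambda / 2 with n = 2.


V_blind = 2 * 4803 * 0.059 / 2 = 283.4 m/s

283.4 m/s


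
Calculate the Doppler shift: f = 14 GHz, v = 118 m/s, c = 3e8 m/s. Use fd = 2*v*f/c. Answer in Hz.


fd = 2 * 118 * 14000000000.0 / 3e8 = 11013.3 Hz

11013.3 Hz


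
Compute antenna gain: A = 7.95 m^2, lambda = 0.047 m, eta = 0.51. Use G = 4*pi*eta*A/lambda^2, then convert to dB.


G_linear = 4*pi*0.51*7.95/0.047^2 = 23064.89
G_dB = 10*log10(23064.89) = 43.6 dB

43.6 dB


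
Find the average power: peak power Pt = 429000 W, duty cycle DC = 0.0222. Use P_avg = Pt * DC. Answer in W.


P_avg = 429000 * 0.0222 = 9523.8 W

9523.8 W


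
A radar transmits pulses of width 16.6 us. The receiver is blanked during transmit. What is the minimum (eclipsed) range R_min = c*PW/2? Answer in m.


R_min = 3e8 * 16.6e-6 / 2 = 2490.0 m

2490.0 m


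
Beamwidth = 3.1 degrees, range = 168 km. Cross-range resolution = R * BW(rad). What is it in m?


BW_rad = 0.054105207
CR = 168000 * 0.054105207 = 9089.7 m

9089.7 m


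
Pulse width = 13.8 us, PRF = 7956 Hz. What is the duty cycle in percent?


DC = 13.8e-6 * 7956 * 100 = 10.98%

10.98%


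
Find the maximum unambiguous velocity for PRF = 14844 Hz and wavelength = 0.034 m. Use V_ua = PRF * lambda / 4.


V_ua = 14844 * 0.034 / 4 = 126.2 m/s

126.2 m/s


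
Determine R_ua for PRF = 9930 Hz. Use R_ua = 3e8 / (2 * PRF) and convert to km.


R_ua = 3e8 / (2 * 9930) = 15105.7 m = 15.1 km

15.1 km


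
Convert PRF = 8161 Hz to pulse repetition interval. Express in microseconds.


PRI = 1/8161 = 0.000122534 s = 122.5 us

122.5 us


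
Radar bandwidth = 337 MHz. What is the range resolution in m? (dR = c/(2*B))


dR = 3e8 / (2 * 337000000.0) = 0.45 m

0.45 m


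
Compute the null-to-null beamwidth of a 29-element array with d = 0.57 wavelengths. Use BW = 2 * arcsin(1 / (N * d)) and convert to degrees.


1/(N*d) = 1/(29*0.57) = 0.060496
BW = 2*arcsin(0.060496) = 6.9 degrees

6.9 degrees


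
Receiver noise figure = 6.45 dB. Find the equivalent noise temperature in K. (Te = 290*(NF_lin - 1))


NF_lin = 10^(6.45/10) = 4.415704
Te = 290 * (4.415704 - 1) = 990.6 K

990.6 K


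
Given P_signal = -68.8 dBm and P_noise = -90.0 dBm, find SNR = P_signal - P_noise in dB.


SNR = -68.8 - (-90.0) = 21.2 dB

21.2 dB


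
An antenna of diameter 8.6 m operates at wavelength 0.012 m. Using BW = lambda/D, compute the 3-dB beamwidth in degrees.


BW_rad = 0.012 / 8.6 = 0.001395
BW_deg = 0.08 degrees

0.08 degrees


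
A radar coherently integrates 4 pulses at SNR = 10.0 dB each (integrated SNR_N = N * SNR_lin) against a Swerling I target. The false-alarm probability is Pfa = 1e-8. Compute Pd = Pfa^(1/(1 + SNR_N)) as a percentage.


SNR_lin = 10^(10.0/10) = 10.0
SNR_N = 4 * 10.0 = 40.0
1/(1 + SNR_N) = 1/41.0 = 0.0243902
Pd = (1e-8)^0.0243902 = 0.63808
Pd = 63.8%

63.8%


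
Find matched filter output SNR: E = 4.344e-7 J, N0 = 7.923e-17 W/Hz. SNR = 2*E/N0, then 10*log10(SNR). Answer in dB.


SNR_lin = 2 * 4.344e-7 / 7.923e-17 = 1.097e10
SNR_dB = 10*log10(1.097e10) = 100.4 dB

100.4 dB


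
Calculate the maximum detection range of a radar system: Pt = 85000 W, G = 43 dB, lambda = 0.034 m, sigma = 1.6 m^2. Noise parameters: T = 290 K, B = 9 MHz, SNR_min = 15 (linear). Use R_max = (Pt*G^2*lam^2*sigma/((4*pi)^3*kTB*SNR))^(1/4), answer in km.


G_lin = 10^(43/10) = 19952.62315
R^4 = 85000 * 19952.62315^2 * 0.034^2 * 1.6 / ((4*pi)^3 * 1.38e-23 * 290 * 9000000.0 * 15)
R^4 = 5.8379e19 m^4
R_max = (5.8379e19)^(1/4) = 87410.6 m = 87.4 km

87.4 km


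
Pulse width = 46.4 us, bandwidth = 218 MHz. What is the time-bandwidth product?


TBP = 46.4 * 218 = 10115.2

10115.2


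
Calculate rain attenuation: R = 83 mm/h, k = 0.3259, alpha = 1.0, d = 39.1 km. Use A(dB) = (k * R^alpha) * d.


gamma = 0.3259 * 83^1.0 = 27.0497 dB/km
A = 27.0497 * 39.1 = 1057.64 dB

1057.64 dB


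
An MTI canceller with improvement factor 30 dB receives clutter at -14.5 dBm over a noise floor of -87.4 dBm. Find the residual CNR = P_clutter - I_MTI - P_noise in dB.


CNR = -14.5 - 30 - (-87.4) = 42.9 dB

42.9 dB


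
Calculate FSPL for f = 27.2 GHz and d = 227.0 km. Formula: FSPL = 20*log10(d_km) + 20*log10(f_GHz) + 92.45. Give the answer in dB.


20*log10(227.0) = 47.12
20*log10(27.2) = 28.69
FSPL = 168.3 dB

168.3 dB


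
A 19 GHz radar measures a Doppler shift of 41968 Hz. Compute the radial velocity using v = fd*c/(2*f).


v = 41968 * 3e8 / (2 * 19000000000.0) = 331.3 m/s

331.3 m/s


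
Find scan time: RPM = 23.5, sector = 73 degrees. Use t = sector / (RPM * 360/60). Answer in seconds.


t = 73 / (23.5 * 360) * 60 = 0.52 s

0.52 s


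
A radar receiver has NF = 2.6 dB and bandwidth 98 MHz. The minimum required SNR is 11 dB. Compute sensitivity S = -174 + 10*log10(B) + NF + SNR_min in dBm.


10*log10(98000000.0) = 79.91
S = -174 + 79.91 + 2.6 + 11 = -80.5 dBm

-80.5 dBm


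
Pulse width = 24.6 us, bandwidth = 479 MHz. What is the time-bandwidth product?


TBP = 24.6 * 479 = 11783.4

11783.4


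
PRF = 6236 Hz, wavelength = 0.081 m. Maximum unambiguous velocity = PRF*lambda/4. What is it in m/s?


V_ua = 6236 * 0.081 / 4 = 126.3 m/s

126.3 m/s


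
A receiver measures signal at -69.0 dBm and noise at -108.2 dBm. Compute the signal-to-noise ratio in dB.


SNR = -69.0 - (-108.2) = 39.2 dB

39.2 dB


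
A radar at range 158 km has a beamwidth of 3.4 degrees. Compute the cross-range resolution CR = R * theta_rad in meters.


BW_rad = 0.059341195
CR = 158000 * 0.059341195 = 9375.9 m

9375.9 m


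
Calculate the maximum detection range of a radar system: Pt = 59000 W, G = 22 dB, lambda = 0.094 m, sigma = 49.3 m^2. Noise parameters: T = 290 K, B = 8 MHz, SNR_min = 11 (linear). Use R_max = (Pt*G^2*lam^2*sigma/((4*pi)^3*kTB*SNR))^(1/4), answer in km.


G_lin = 10^(22/10) = 158.489319
R^4 = 59000 * 158.489319^2 * 0.094^2 * 49.3 / ((4*pi)^3 * 1.38e-23 * 290 * 8000000.0 * 11)
R^4 = 9.23773e17 m^4
R_max = (9.23773e17)^(1/4) = 31002.1 m = 31.0 km

31.0 km


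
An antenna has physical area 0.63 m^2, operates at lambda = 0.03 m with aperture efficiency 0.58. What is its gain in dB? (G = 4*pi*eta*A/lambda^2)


G_linear = 4*pi*0.58*0.63/0.03^2 = 5101.95
G_dB = 10*log10(5101.95) = 37.1 dB

37.1 dB


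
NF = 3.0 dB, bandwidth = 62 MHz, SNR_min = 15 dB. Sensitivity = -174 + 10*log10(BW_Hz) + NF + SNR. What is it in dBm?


10*log10(62000000.0) = 77.92
S = -174 + 77.92 + 3.0 + 15 = -78.1 dBm

-78.1 dBm


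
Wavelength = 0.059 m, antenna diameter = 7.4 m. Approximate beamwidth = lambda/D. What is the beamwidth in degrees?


BW_rad = 0.059 / 7.4 = 0.007973
BW_deg = 0.46 degrees

0.46 degrees


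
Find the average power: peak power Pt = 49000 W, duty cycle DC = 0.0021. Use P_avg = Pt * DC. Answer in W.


P_avg = 49000 * 0.0021 = 102.9 W

102.9 W


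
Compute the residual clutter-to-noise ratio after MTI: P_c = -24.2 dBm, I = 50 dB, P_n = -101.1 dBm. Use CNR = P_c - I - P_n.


CNR = -24.2 - 50 - (-101.1) = 26.9 dB

26.9 dB


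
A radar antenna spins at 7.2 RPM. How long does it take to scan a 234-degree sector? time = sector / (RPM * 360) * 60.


t = 234 / (7.2 * 360) * 60 = 5.42 s

5.42 s


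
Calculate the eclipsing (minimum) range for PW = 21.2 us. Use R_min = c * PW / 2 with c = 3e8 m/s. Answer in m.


R_min = 3e8 * 21.2e-6 / 2 = 3180.0 m

3180.0 m


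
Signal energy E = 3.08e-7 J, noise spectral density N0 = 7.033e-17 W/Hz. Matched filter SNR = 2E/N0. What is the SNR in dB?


SNR_lin = 2 * 3.08e-7 / 7.033e-17 = 8.759e9
SNR_dB = 10*log10(8.759e9) = 99.4 dB

99.4 dB


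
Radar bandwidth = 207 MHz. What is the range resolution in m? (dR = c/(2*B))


dR = 3e8 / (2 * 207000000.0) = 0.72 m

0.72 m


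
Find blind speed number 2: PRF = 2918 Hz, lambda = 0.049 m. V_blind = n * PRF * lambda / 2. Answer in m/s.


V_blind = 2 * 2918 * 0.049 / 2 = 143.0 m/s

143.0 m/s


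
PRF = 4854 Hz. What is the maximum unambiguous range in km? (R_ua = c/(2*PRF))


R_ua = 3e8 / (2 * 4854) = 30902.3 m = 30.9 km

30.9 km


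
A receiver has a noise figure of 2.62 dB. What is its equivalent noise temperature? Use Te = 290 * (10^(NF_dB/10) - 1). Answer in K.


NF_lin = 10^(2.62/10) = 1.8281
Te = 290 * (1.8281 - 1) = 240.1 K

240.1 K


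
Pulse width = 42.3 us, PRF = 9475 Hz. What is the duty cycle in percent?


DC = 42.3e-6 * 9475 * 100 = 40.08%

40.08%


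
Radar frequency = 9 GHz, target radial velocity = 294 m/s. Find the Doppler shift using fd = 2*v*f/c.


fd = 2 * 294 * 9000000000.0 / 3e8 = 17640.0 Hz

17640.0 Hz


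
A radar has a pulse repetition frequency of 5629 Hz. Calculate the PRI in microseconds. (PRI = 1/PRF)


PRI = 1/5629 = 0.0001776514 s = 177.7 us

177.7 us


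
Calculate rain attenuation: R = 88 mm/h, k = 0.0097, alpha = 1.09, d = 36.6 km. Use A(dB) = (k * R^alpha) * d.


gamma = 0.0097 * 88^1.09 = 1.277197 dB/km
A = 1.277197 * 36.6 = 46.75 dB

46.75 dB


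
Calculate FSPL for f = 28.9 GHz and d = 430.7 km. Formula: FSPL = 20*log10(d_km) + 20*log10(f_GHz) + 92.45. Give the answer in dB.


20*log10(430.7) = 52.68
20*log10(28.9) = 29.22
FSPL = 174.4 dB

174.4 dB


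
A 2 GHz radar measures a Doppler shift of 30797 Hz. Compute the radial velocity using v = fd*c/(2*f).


v = 30797 * 3e8 / (2 * 2000000000.0) = 2309.8 m/s

2309.8 m/s


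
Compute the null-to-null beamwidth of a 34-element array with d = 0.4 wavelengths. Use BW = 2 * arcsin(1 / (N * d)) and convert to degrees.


1/(N*d) = 1/(34*0.4) = 0.073529
BW = 2*arcsin(0.073529) = 8.4 degrees

8.4 degrees


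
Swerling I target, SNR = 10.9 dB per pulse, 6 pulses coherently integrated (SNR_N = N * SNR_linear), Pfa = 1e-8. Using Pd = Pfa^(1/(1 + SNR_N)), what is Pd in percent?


SNR_lin = 10^(10.9/10) = 12.30269
SNR_N = 6 * 12.30269 = 73.81614
1/(1 + SNR_N) = 1/74.81614 = 0.0133661
Pd = (1e-8)^0.0133661 = 0.78176
Pd = 78.2%

78.2%


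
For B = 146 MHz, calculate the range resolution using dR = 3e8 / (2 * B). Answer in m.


dR = 3e8 / (2 * 146000000.0) = 1.03 m

1.03 m


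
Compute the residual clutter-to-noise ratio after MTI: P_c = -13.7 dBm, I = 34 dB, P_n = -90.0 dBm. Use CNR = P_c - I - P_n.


CNR = -13.7 - 34 - (-90.0) = 42.3 dB

42.3 dB


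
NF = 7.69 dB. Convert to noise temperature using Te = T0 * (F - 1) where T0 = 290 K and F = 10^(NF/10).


NF_lin = 10^(7.69/10) = 5.874894
Te = 290 * (5.874894 - 1) = 1413.7 K

1413.7 K


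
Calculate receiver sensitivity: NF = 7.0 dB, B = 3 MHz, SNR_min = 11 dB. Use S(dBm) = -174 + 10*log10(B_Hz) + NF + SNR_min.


10*log10(3000000.0) = 64.77
S = -174 + 64.77 + 7.0 + 11 = -91.2 dBm

-91.2 dBm


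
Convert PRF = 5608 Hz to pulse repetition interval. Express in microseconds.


PRI = 1/5608 = 0.0001783167 s = 178.3 us

178.3 us


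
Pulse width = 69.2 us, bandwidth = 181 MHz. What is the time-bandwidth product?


TBP = 69.2 * 181 = 12525.2

12525.2


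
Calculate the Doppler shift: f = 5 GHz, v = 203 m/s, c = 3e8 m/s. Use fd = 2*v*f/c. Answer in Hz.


fd = 2 * 203 * 5000000000.0 / 3e8 = 6766.7 Hz

6766.7 Hz


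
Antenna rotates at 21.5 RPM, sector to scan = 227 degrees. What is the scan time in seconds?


t = 227 / (21.5 * 360) * 60 = 1.76 s

1.76 s


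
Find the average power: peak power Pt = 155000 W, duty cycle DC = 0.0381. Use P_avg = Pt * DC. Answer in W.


P_avg = 155000 * 0.0381 = 5905.5 W

5905.5 W


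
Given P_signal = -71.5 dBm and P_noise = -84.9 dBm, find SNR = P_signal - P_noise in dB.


SNR = -71.5 - (-84.9) = 13.4 dB

13.4 dB


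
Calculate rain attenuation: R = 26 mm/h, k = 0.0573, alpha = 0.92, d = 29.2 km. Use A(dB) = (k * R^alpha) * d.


gamma = 0.0573 * 26^0.92 = 1.147969 dB/km
A = 1.147969 * 29.2 = 33.52 dB

33.52 dB


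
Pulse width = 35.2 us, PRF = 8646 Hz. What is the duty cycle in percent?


DC = 35.2e-6 * 8646 * 100 = 30.43%

30.43%


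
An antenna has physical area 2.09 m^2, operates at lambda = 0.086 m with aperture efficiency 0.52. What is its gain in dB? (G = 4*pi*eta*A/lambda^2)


G_linear = 4*pi*0.52*2.09/0.086^2 = 1846.56
G_dB = 10*log10(1846.56) = 32.7 dB

32.7 dB


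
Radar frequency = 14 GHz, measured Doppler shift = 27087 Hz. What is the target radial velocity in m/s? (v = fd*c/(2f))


v = 27087 * 3e8 / (2 * 14000000000.0) = 290.2 m/s

290.2 m/s


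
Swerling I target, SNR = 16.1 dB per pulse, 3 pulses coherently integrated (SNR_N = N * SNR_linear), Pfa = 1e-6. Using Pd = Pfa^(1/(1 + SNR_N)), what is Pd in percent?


SNR_lin = 10^(16.1/10) = 40.73803
SNR_N = 3 * 40.73803 = 122.21409
1/(1 + SNR_N) = 1/123.21409 = 0.008116
Pd = (1e-6)^0.008116 = 0.89393
Pd = 89.4%

89.4%


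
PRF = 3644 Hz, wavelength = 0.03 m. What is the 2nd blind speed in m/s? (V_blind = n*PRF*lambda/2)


V_blind = 2 * 3644 * 0.03 / 2 = 109.3 m/s

109.3 m/s


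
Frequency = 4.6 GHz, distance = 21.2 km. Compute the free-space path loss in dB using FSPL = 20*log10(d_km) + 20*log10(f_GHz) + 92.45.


20*log10(21.2) = 26.53
20*log10(4.6) = 13.26
FSPL = 132.2 dB

132.2 dB


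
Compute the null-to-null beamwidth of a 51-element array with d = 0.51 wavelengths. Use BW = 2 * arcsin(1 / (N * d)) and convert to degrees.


1/(N*d) = 1/(51*0.51) = 0.038447
BW = 2*arcsin(0.038447) = 4.4 degrees

4.4 degrees


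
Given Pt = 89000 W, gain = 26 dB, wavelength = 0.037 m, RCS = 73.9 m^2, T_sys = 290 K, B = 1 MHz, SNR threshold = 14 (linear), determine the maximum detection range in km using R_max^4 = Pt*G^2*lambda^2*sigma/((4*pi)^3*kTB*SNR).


G_lin = 10^(26/10) = 398.107171
R^4 = 89000 * 398.107171^2 * 0.037^2 * 73.9 / ((4*pi)^3 * 1.38e-23 * 290 * 1000000.0 * 14)
R^4 = 1.28352e19 m^4
R_max = (1.28352e19)^(1/4) = 59855.0 m = 59.9 km

59.9 km


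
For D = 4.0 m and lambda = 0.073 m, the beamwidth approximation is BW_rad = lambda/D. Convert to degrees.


BW_rad = 0.073 / 4.0 = 0.01825
BW_deg = 1.05 degrees

1.05 degrees


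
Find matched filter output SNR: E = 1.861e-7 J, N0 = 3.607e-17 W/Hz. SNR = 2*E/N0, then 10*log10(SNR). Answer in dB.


SNR_lin = 2 * 1.861e-7 / 3.607e-17 = 1.032e10
SNR_dB = 10*log10(1.032e10) = 100.1 dB

100.1 dB


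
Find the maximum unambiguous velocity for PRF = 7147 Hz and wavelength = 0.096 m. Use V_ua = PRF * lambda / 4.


V_ua = 7147 * 0.096 / 4 = 171.5 m/s

171.5 m/s


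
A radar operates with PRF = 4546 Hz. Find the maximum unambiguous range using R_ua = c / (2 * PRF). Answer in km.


R_ua = 3e8 / (2 * 4546) = 32996.0 m = 33.0 km

33.0 km


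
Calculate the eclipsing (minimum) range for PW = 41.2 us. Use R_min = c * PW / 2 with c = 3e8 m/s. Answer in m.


R_min = 3e8 * 41.2e-6 / 2 = 6180.0 m

6180.0 m


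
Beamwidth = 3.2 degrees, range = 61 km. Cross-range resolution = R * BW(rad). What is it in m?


BW_rad = 0.055850536
CR = 61000 * 0.055850536 = 3406.9 m

3406.9 m


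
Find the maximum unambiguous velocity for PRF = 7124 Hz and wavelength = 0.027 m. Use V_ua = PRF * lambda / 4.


V_ua = 7124 * 0.027 / 4 = 48.1 m/s

48.1 m/s


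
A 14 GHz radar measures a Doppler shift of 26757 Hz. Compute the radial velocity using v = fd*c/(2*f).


v = 26757 * 3e8 / (2 * 14000000000.0) = 286.7 m/s

286.7 m/s


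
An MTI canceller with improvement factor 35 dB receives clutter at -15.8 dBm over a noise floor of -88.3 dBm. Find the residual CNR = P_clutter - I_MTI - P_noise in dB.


CNR = -15.8 - 35 - (-88.3) = 37.5 dB

37.5 dB


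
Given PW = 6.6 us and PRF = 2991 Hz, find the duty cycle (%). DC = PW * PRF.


DC = 6.6e-6 * 2991 * 100 = 1.97%

1.97%


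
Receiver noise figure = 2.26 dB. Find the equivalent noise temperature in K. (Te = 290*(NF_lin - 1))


NF_lin = 10^(2.26/10) = 1.682674
Te = 290 * (1.682674 - 1) = 198.0 K

198.0 K


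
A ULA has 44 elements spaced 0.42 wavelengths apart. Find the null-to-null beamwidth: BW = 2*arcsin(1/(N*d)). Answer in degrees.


1/(N*d) = 1/(44*0.42) = 0.054113
BW = 2*arcsin(0.054113) = 6.2 degrees

6.2 degrees


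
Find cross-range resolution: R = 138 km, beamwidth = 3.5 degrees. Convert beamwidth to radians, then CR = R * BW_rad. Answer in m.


BW_rad = 0.061086524
CR = 138000 * 0.061086524 = 8429.9 m

8429.9 m


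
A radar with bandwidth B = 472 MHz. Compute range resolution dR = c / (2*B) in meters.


dR = 3e8 / (2 * 472000000.0) = 0.32 m

0.32 m


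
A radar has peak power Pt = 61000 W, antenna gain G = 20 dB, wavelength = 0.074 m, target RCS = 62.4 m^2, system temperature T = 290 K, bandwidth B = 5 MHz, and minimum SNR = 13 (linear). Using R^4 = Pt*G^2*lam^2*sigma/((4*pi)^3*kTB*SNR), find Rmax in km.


G_lin = 10^(20/10) = 100.0
R^4 = 61000 * 100.0^2 * 0.074^2 * 62.4 / ((4*pi)^3 * 1.38e-23 * 290 * 5000000.0 * 13)
R^4 = 4.03792e17 m^4
R_max = (4.03792e17)^(1/4) = 25208.1 m = 25.2 km

25.2 km


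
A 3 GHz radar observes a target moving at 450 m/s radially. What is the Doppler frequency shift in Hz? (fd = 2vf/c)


fd = 2 * 450 * 3000000000.0 / 3e8 = 9000.0 Hz

9000.0 Hz


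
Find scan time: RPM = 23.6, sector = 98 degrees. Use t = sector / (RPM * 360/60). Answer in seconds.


t = 98 / (23.6 * 360) * 60 = 0.69 s

0.69 s


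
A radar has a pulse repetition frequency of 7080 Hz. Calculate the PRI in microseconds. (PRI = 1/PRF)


PRI = 1/7080 = 0.0001412429 s = 141.2 us

141.2 us


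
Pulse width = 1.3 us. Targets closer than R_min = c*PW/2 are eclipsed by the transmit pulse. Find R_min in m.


R_min = 3e8 * 1.3e-6 / 2 = 195.0 m

195.0 m


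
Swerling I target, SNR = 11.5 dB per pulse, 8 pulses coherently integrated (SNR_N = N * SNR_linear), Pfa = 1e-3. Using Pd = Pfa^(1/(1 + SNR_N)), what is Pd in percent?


SNR_lin = 10^(11.5/10) = 14.12538
SNR_N = 8 * 14.12538 = 113.00304
1/(1 + SNR_N) = 1/114.00304 = 0.0087717
Pd = (1e-3)^0.0087717 = 0.94121
Pd = 94.1%

94.1%


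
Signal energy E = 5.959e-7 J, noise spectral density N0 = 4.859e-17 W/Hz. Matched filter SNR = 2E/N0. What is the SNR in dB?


SNR_lin = 2 * 5.959e-7 / 4.859e-17 = 2.453e10
SNR_dB = 10*log10(2.453e10) = 103.9 dB

103.9 dB


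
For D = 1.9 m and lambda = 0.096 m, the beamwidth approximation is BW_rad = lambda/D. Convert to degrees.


BW_rad = 0.096 / 1.9 = 0.050526
BW_deg = 2.89 degrees

2.89 degrees


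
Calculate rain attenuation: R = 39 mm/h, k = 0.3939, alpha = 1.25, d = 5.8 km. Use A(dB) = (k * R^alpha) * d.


gamma = 0.3939 * 39^1.25 = 38.389879 dB/km
A = 38.389879 * 5.8 = 222.66 dB

222.66 dB


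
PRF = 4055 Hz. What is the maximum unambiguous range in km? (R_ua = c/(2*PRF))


R_ua = 3e8 / (2 * 4055) = 36991.4 m = 37.0 km

37.0 km


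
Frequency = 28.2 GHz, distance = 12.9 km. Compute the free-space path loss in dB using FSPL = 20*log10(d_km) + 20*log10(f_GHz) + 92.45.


20*log10(12.9) = 22.21
20*log10(28.2) = 29.0
FSPL = 143.7 dB

143.7 dB


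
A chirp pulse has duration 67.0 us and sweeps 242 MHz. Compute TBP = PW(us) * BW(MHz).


TBP = 67.0 * 242 = 16214.0

16214.0


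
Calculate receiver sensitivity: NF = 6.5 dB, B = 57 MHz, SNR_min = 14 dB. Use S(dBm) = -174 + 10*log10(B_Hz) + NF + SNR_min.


10*log10(57000000.0) = 77.56
S = -174 + 77.56 + 6.5 + 14 = -75.9 dBm

-75.9 dBm


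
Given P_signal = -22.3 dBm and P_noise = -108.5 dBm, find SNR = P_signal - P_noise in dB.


SNR = -22.3 - (-108.5) = 86.2 dB

86.2 dB


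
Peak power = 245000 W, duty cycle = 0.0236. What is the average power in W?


P_avg = 245000 * 0.0236 = 5782.0 W

5782.0 W


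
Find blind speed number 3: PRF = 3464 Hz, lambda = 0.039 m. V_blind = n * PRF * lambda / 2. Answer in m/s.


V_blind = 3 * 3464 * 0.039 / 2 = 202.6 m/s

202.6 m/s


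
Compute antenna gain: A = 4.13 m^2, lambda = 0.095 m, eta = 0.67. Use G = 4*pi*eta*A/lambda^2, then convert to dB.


G_linear = 4*pi*0.67*4.13/0.095^2 = 3852.9
G_dB = 10*log10(3852.9) = 35.9 dB

35.9 dB


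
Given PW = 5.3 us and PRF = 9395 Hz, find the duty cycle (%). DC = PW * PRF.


DC = 5.3e-6 * 9395 * 100 = 4.98%

4.98%


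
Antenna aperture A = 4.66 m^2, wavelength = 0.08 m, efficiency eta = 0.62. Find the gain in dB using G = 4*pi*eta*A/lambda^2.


G_linear = 4*pi*0.62*4.66/0.08^2 = 5672.93
G_dB = 10*log10(5672.93) = 37.5 dB

37.5 dB


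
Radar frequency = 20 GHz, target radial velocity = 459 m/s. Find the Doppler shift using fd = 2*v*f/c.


fd = 2 * 459 * 20000000000.0 / 3e8 = 61200.0 Hz

61200.0 Hz


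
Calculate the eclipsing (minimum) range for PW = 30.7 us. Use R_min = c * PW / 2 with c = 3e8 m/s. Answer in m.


R_min = 3e8 * 30.7e-6 / 2 = 4605.0 m

4605.0 m


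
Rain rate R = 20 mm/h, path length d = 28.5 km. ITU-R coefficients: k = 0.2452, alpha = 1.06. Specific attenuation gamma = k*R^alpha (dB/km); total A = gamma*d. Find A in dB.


gamma = 0.2452 * 20^1.06 = 5.869651 dB/km
A = 5.869651 * 28.5 = 167.29 dB

167.29 dB


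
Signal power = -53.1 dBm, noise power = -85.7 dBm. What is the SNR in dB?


SNR = -53.1 - (-85.7) = 32.6 dB

32.6 dB


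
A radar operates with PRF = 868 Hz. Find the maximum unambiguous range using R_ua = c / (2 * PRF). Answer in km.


R_ua = 3e8 / (2 * 868) = 172811.1 m = 172.8 km

172.8 km


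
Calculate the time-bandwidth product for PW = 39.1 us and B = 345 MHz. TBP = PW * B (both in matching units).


TBP = 39.1 * 345 = 13489.5

13489.5


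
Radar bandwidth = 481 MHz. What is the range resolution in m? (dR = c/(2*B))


dR = 3e8 / (2 * 481000000.0) = 0.31 m

0.31 m


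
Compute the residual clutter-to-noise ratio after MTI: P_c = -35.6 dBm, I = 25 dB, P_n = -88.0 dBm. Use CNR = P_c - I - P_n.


CNR = -35.6 - 25 - (-88.0) = 27.4 dB

27.4 dB


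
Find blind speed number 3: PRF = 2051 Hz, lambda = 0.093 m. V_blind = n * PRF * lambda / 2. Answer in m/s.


V_blind = 3 * 2051 * 0.093 / 2 = 286.1 m/s

286.1 m/s


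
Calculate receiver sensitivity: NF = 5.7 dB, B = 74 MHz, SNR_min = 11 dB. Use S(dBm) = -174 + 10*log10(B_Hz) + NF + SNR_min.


10*log10(74000000.0) = 78.69
S = -174 + 78.69 + 5.7 + 11 = -78.6 dBm

-78.6 dBm


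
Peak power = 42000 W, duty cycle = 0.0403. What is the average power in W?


P_avg = 42000 * 0.0403 = 1692.6 W

1692.6 W


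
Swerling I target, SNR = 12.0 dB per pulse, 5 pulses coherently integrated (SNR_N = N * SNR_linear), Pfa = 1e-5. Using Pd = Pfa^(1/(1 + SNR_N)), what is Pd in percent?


SNR_lin = 10^(12.0/10) = 15.84893
SNR_N = 5 * 15.84893 = 79.24465
1/(1 + SNR_N) = 1/80.24465 = 0.0124619
Pd = (1e-5)^0.0124619 = 0.86634
Pd = 86.6%

86.6%


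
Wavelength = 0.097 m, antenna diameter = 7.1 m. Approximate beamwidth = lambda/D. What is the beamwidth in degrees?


BW_rad = 0.097 / 7.1 = 0.013662
BW_deg = 0.78 degrees

0.78 degrees


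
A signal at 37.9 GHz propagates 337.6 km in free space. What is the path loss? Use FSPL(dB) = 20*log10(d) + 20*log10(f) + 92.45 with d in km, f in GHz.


20*log10(337.6) = 50.57
20*log10(37.9) = 31.57
FSPL = 174.6 dB

174.6 dB


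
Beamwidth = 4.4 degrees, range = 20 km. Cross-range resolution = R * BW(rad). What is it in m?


BW_rad = 0.076794487
CR = 20000 * 0.076794487 = 1535.9 m

1535.9 m


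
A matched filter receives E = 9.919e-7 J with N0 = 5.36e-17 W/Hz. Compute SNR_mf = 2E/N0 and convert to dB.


SNR_lin = 2 * 9.919e-7 / 5.36e-17 = 3.701e10
SNR_dB = 10*log10(3.701e10) = 105.7 dB

105.7 dB


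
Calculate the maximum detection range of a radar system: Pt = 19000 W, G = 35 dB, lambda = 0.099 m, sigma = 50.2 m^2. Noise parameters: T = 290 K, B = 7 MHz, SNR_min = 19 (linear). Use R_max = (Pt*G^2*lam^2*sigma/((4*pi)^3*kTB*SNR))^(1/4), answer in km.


G_lin = 10^(35/10) = 3162.27766
R^4 = 19000 * 3162.27766^2 * 0.099^2 * 50.2 / ((4*pi)^3 * 1.38e-23 * 290 * 7000000.0 * 19)
R^4 = 8.85053e19 m^4
R_max = (8.85053e19)^(1/4) = 96993.4 m = 97.0 km

97.0 km


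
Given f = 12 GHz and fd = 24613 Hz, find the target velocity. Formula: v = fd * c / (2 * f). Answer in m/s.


v = 24613 * 3e8 / (2 * 12000000000.0) = 307.7 m/s

307.7 m/s


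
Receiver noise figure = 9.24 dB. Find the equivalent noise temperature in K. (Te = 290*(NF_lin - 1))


NF_lin = 10^(9.24/10) = 8.3946
Te = 290 * (8.3946 - 1) = 2144.4 K

2144.4 K


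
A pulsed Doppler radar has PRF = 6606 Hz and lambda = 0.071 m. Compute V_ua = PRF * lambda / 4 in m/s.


V_ua = 6606 * 0.071 / 4 = 117.3 m/s

117.3 m/s


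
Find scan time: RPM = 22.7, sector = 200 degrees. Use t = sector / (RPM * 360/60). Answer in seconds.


t = 200 / (22.7 * 360) * 60 = 1.47 s

1.47 s


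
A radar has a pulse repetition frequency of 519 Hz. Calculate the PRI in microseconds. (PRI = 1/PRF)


PRI = 1/519 = 0.0019267823 s = 1926.8 us

1926.8 us


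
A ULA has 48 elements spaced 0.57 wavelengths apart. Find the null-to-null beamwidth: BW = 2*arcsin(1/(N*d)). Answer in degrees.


1/(N*d) = 1/(48*0.57) = 0.03655
BW = 2*arcsin(0.03655) = 4.2 degrees

4.2 degrees


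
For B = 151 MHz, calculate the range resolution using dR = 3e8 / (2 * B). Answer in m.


dR = 3e8 / (2 * 151000000.0) = 0.99 m

0.99 m


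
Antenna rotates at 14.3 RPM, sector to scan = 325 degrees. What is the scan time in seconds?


t = 325 / (14.3 * 360) * 60 = 3.79 s

3.79 s


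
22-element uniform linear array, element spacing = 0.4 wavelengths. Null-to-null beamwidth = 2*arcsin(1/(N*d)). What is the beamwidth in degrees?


1/(N*d) = 1/(22*0.4) = 0.113636
BW = 2*arcsin(0.113636) = 13.0 degrees

13.0 degrees


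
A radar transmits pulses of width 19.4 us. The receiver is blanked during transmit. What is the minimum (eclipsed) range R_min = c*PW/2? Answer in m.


R_min = 3e8 * 19.4e-6 / 2 = 2910.0 m

2910.0 m
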